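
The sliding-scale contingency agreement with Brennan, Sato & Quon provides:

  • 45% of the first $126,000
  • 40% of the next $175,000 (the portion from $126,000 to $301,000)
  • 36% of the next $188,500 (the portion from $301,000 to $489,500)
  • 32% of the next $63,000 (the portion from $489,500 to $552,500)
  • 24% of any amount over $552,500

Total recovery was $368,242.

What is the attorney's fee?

$150,907.12

First $126,000 at 45% = $56,700.00
Next $175,000 at 40% = $70,000.00
Remaining $67,242 at 36% = $24,207.12
Fee: $56,700.00 + $70,000.00 + $24,207.12 = $150,907.12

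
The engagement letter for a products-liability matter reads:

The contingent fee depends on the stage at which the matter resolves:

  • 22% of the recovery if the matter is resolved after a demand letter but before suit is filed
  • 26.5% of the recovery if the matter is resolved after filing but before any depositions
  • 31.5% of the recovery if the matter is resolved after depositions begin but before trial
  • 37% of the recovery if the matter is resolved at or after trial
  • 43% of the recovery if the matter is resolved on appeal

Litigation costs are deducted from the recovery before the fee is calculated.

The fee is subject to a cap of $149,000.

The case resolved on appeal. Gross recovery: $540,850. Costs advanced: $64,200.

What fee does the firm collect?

Fee base (net of costs): $540,850 − $64,200 = $476,650
The matter resolved on appeal, so the 43% rate applies.
$476,650 × 43% = $204,959.50
$204,959.50 exceeds the $149,000 cap, so the fee is capped at $149,000.00.

$149,000.00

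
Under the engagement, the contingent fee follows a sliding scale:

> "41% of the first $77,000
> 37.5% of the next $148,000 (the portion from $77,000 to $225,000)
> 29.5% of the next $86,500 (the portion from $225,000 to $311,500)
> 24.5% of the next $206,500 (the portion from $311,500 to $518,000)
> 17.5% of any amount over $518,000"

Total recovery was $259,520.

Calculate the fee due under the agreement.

$97,253.40

First $77,000 at 41% = $31,570.00
Next $148,000 at 37.5% = $55,500.00
Remaining $34,520 at 29.5% = $10,183.40
Fee: $31,570.00 + $55,500.00 + $10,183.40 = $97,253.40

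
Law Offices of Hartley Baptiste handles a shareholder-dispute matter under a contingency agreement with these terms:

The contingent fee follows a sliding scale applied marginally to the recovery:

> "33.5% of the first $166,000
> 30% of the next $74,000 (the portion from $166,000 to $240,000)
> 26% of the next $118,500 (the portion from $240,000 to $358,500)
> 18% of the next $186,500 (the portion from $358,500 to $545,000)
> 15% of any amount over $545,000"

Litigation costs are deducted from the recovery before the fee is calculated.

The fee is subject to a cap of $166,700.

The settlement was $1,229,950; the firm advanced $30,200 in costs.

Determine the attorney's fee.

Fee base (net of costs): $1,229,950 − $30,200 = $1,199,750
First $166,000 at 33.5% = $55,610.00
Next $74,000 at 30% = $22,200.00
Next $118,500 at 26% = $30,810.00
Next $186,500 at 18% = $33,570.00
Remaining $654,750 at 15% = $98,212.50
Fee: $55,610.00 + $22,200.00 + $30,810.00 + $33,570.00 + $98,212.50 = $240,402.50
$240,402.50 exceeds the $166,700 cap, so the fee is capped at $166,700.00.

$166,700.00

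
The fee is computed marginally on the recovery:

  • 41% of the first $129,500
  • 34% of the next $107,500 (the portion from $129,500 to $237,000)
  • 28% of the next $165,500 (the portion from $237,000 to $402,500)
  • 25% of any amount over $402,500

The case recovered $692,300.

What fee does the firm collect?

First $129,500 at 41% = $53,095.00
Next $107,500 at 34% = $36,550.00
Next $165,500 at 28% = $46,340.00
Remaining $289,800 at 25% = $72,450.00
Fee: $53,095.00 + $36,550.00 + $46,340.00 + $72,450.00 = $208,435.00

$208,435.00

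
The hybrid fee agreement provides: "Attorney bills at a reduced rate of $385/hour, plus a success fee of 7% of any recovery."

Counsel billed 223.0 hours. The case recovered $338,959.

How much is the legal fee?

$109,582.13

Hourly: 223.0 × $385 = $85,855.00
Success fee: 7% of $338,959 = $23,727.13
Total: $85,855.00 + $23,727.13 = $109,582.13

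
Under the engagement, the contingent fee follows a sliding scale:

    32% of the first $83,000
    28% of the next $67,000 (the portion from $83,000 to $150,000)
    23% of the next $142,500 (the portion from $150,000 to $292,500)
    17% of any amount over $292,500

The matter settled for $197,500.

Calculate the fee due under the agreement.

$56,245.00

First $83,000 at 32% = $26,560.00
Next $67,000 at 28% = $18,760.00
Remaining $47,500 at 23% = $10,925.00
Fee: $26,560.00 + $18,760.00 + $10,925.00 = $56,245.00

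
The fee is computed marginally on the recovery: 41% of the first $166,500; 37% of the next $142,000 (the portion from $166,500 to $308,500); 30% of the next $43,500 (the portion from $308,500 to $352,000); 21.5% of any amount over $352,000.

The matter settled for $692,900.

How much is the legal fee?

$207,148.50

First $166,500 at 41% = $68,265.00
Next $142,000 at 37% = $52,540.00
Next $43,500 at 30% = $13,050.00
Remaining $340,900 at 21.5% = $73,293.50
Fee: $68,265.00 + $52,540.00 + $13,050.00 + $73,293.50 = $207,148.50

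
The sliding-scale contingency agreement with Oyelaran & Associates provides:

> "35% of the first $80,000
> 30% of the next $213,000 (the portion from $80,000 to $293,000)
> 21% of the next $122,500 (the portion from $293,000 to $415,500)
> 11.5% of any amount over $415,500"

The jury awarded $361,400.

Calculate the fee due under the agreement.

First $80,000 at 35% = $28,000.00
Next $213,000 at 30% = $63,900.00
Remaining $68,400 at 21% = $14,364.00
Fee: $28,000.00 + $63,900.00 + $14,364.00 = $106,264.00

$106,264.00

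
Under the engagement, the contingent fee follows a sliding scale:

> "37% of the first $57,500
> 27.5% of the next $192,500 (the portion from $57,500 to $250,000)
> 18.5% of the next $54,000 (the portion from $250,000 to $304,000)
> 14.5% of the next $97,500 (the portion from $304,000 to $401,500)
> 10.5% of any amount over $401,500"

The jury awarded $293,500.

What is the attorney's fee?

First $57,500 at 37% = $21,275.00
Next $192,500 at 27.5% = $52,937.50
Remaining $43,500 at 18.5% = $8,047.50
Fee: $21,275.00 + $52,937.50 + $8,047.50 = $82,260.00

$82,260.00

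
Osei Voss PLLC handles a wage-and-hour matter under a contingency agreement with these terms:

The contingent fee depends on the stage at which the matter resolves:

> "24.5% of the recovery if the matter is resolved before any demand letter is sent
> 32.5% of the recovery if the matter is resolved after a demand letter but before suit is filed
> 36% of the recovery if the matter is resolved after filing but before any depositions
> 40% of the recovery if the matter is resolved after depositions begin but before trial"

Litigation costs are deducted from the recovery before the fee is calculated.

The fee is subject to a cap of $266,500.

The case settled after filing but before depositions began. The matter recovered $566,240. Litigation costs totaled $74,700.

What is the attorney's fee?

Fee base (net of costs): $566,240 − $74,700 = $491,540
The matter settled after filing but before depositions began, so the 36% rate applies.
$491,540 × 36% = $176,954.40
$176,954.40 is under the $266,500 cap.

$176,954.40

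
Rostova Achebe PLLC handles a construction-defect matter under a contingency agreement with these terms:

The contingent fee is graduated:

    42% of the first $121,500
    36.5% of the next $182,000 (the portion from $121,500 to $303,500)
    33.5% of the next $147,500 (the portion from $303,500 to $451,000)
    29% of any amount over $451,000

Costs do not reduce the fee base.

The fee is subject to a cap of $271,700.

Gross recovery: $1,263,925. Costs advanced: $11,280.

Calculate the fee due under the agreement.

Fee base is the gross recovery, $1,263,925; costs are reimbursed separately.
First $121,500 at 42% = $51,030.00
Next $182,000 at 36.5% = $66,430.00
Next $147,500 at 33.5% = $49,412.50
Remaining $812,925 at 29% = $235,748.25
Fee: $51,030.00 + $66,430.00 + $49,412.50 + $235,748.25 = $402,620.75
$402,620.75 exceeds the $271,700 cap, so the fee is capped at $271,700.00.

$271,700.00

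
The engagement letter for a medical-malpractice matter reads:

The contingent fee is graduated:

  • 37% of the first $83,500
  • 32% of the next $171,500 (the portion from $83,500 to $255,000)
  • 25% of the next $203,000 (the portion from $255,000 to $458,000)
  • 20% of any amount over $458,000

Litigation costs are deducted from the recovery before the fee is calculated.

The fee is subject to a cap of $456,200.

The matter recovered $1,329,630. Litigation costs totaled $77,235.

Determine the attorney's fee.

$295,404.00

Fee base (net of costs): $1,329,630 − $77,235 = $1,252,395
First $83,500 at 37% = $30,895.00
Next $171,500 at 32% = $54,880.00
Next $203,000 at 25% = $50,750.00
Remaining $794,395 at 20% = $158,879.00
Fee: $30,895.00 + $54,880.00 + $50,750.00 + $158,879.00 = $295,404.00
$295,404.00 is under the $456,200 cap.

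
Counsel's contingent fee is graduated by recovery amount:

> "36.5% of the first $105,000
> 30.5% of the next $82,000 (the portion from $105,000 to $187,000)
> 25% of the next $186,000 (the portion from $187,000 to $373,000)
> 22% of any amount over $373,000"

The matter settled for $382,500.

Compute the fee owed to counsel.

$111,925.00

First $105,000 at 36.5% = $38,325.00
Next $82,000 at 30.5% = $25,010.00
Next $186,000 at 25% = $46,500.00
Remaining $9,500 at 22% = $2,090.00
Fee: $38,325.00 + $25,010.00 + $46,500.00 + $2,090.00 = $111,925.00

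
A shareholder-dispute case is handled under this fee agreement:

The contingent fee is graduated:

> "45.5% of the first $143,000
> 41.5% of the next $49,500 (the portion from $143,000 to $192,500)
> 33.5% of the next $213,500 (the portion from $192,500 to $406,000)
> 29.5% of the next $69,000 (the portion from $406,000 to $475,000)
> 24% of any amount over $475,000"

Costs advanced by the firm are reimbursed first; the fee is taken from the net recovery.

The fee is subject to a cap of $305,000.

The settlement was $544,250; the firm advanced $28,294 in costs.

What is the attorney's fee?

$187,314.44

Fee base (net of costs): $544,250 − $28,294 = $515,956
First $143,000 at 45.5% = $65,065.00
Next $49,500 at 41.5% = $20,542.50
Next $213,500 at 33.5% = $71,522.50
Next $69,000 at 29.5% = $20,355.00
Remaining $40,956 at 24% = $9,829.44
Fee: $65,065.00 + $20,542.50 + $71,522.50 + $20,355.00 + $9,829.44 = $187,314.44
$187,314.44 is under the $305,000 cap.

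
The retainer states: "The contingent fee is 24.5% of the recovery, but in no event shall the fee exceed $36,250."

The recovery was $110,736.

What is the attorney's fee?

24.5% of $110,736 = $27,130.32
That is under the $36,250 cap.

$27,130.32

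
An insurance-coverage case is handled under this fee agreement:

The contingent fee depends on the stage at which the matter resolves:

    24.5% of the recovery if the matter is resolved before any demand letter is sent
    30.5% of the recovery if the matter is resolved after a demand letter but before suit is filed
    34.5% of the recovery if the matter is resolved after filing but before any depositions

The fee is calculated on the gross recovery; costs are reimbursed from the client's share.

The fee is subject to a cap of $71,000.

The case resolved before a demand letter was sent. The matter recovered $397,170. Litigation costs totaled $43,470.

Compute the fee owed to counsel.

$71,000.00

Fee base is the gross recovery, $397,170; costs are reimbursed separately.
The matter resolved before a demand letter was sent, so the 24.5% rate applies.
$397,170 × 24.5% = $97,306.65
$97,306.65 exceeds the $71,000 cap, so the fee is capped at $71,000.00.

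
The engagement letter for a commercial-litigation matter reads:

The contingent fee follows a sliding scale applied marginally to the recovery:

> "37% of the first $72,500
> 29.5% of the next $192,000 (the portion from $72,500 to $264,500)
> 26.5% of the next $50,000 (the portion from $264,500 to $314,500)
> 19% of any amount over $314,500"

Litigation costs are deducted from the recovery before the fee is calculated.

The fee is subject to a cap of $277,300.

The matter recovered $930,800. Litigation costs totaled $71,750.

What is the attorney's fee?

Fee base (net of costs): $930,800 − $71,750 = $859,050
First $72,500 at 37% = $26,825.00
Next $192,000 at 29.5% = $56,640.00
Next $50,000 at 26.5% = $13,250.00
Remaining $544,550 at 19% = $103,464.50
Fee: $26,825.00 + $56,640.00 + $13,250.00 + $103,464.50 = $200,179.50
$200,179.50 is under the $277,300 cap.

$200,179.50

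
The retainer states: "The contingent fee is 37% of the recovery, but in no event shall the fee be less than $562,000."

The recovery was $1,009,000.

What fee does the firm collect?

$562,000.00

37% of $1,009,000 = $373,330.00
That is below the $562,000 minimum, so the minimum applies.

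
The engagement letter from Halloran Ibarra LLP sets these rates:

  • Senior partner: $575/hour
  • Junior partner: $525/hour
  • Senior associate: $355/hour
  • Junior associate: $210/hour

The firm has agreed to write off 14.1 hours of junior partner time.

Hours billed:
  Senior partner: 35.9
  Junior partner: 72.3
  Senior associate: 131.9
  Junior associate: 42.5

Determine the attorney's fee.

$106,947.00

Senior partner: 35.9 × $575 = $20,642.50
Junior partner: 72.3 × $525 = $37,957.50
Senior associate: 131.9 × $355 = $46,824.50
Junior associate: 42.5 × $210 = $8,925.00
Subtotal: $114,349.50
Write-off: 14.1 × $525 = $7,402.50
Total: $114,349.50 − $7,402.50 = $106,947.00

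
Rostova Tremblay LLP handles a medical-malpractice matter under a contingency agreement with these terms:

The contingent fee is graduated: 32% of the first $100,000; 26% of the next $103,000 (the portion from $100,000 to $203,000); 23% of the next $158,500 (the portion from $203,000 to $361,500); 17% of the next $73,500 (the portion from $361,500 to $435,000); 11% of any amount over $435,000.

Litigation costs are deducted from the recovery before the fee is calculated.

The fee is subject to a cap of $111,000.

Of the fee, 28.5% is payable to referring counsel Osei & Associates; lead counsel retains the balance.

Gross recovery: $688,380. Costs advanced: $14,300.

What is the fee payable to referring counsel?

Fee base (net of costs): $688,380 − $14,300 = $674,080
First $100,000 at 32% = $32,000.00
Next $103,000 at 26% = $26,780.00
Next $158,500 at 23% = $36,455.00
Next $73,500 at 17% = $12,495.00
Remaining $239,080 at 11% = $26,298.80
Fee: $32,000.00 + $26,780.00 + $36,455.00 + $12,495.00 + $26,298.80 = $134,028.80
$134,028.80 exceeds the $111,000 cap, so the fee is capped at $111,000.00.
Referral share: 28.5% of $111,000.00 = $31,635.00; lead counsel retains $111,000.00 − $31,635.00 = $79,365.00.

$31,635.00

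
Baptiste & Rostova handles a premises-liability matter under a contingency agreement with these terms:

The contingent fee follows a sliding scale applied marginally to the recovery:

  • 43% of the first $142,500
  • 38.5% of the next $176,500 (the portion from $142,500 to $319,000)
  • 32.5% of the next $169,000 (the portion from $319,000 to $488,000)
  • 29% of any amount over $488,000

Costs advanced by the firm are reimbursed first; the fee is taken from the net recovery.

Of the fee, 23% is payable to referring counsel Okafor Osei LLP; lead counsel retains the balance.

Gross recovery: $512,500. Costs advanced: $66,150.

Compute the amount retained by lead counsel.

Fee base (net of costs): $512,500 − $66,150 = $446,350
First $142,500 at 43% = $61,275.00
Next $176,500 at 38.5% = $67,952.50
Remaining $127,350 at 32.5% = $41,388.75
Fee: $61,275.00 + $67,952.50 + $41,388.75 = $170,616.25
Referral share: 23% of $170,616.25 = $39,241.74; lead counsel retains $170,616.25 − $39,241.74 = $131,374.51.

$131,374.51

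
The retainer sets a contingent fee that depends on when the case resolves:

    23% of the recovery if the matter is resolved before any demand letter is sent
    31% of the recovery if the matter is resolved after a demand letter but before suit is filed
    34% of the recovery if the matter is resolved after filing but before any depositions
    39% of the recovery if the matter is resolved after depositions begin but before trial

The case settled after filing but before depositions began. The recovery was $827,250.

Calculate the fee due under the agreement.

The matter settled after filing but before depositions began, so the 34% rate applies.
$827,250 × 34% = $281,265.00

$281,265.00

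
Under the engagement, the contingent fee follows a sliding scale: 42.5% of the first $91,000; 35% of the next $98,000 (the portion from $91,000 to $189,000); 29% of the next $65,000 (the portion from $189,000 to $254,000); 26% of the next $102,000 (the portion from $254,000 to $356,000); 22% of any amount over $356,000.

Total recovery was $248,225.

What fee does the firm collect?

$90,150.25

First $91,000 at 42.5% = $38,675.00
Next $98,000 at 35% = $34,300.00
Remaining $59,225 at 29% = $17,175.25
Fee: $38,675.00 + $34,300.00 + $17,175.25 = $90,150.25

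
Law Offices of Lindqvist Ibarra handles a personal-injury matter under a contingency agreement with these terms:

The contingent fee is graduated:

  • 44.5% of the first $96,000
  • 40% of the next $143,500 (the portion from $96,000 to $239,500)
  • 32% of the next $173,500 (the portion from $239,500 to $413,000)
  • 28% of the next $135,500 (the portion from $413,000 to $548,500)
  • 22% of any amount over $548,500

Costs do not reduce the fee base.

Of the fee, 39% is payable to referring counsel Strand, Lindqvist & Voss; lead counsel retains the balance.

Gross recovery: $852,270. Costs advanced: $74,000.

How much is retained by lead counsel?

Fee base is the gross recovery, $852,270; costs are reimbursed separately.
First $96,000 at 44.5% = $42,720.00
Next $143,500 at 40% = $57,400.00
Next $173,500 at 32% = $55,520.00
Next $135,500 at 28% = $37,940.00
Remaining $303,770 at 22% = $66,829.40
Fee: $42,720.00 + $57,400.00 + $55,520.00 + $37,940.00 + $66,829.40 = $260,409.40
Referral share: 39% of $260,409.40 = $101,559.67; lead counsel retains $260,409.40 − $101,559.67 = $158,849.73.

$158,849.73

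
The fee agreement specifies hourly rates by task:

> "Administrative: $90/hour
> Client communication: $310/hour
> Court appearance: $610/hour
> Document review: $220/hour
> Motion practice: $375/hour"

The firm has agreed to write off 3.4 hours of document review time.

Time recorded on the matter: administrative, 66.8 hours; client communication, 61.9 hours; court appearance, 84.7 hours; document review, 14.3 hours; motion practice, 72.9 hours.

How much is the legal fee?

$106,603.50

Administrative: 66.8 × $90 = $6,012.00
Client communication: 61.9 × $310 = $19,189.00
Court appearance: 84.7 × $610 = $51,667.00
Document review: 14.3 × $220 = $3,146.00
Motion practice: 72.9 × $375 = $27,337.50
Subtotal: $107,351.50
Write-off: 3.4 × $220 = $748.00
Total: $107,351.50 − $748.00 = $106,603.50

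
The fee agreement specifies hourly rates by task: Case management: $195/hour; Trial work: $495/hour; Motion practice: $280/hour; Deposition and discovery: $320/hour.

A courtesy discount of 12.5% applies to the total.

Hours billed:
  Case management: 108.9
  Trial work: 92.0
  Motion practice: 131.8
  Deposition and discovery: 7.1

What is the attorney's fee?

$92,707.56

Case management: 108.9 × $195 = $21,235.50
Trial work: 92.0 × $495 = $45,540.00
Motion practice: 131.8 × $280 = $36,904.00
Deposition and discovery: 7.1 × $320 = $2,272.00
Subtotal: $105,951.50
Less 12.5% discount: −$13,243.94
Total: $105,951.50 − $13,243.94 = $92,707.56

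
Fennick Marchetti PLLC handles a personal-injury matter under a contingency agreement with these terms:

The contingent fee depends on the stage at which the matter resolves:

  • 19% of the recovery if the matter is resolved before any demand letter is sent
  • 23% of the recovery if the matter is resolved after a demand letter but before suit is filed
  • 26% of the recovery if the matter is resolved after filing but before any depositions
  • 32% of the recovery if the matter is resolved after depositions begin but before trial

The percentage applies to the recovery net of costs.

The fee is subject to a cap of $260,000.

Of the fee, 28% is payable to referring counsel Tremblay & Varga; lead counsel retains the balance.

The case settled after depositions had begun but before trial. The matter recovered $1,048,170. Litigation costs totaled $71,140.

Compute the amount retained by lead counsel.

Fee base (net of costs): $1,048,170 − $71,140 = $977,030
The matter settled after depositions had begun but before trial, so the 32% rate applies.
$977,030 × 32% = $312,649.60
$312,649.60 exceeds the $260,000 cap, so the fee is capped at $260,000.00.
Referral share: 28% of $260,000.00 = $72,800.00; lead counsel retains $260,000.00 − $72,800.00 = $187,200.00.

$187,200.00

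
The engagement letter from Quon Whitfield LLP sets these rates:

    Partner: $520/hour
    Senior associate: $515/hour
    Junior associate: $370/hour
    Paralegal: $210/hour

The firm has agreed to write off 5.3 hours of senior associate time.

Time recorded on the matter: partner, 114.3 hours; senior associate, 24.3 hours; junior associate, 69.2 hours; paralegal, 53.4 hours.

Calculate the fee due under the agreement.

Partner: 114.3 × $520 = $59,436.00
Senior associate: 24.3 × $515 = $12,514.50
Junior associate: 69.2 × $370 = $25,604.00
Paralegal: 53.4 × $210 = $11,214.00
Subtotal: $108,768.50
Write-off: 5.3 × $515 = $2,729.50
Total: $108,768.50 − $2,729.50 = $106,039.00

$106,039.00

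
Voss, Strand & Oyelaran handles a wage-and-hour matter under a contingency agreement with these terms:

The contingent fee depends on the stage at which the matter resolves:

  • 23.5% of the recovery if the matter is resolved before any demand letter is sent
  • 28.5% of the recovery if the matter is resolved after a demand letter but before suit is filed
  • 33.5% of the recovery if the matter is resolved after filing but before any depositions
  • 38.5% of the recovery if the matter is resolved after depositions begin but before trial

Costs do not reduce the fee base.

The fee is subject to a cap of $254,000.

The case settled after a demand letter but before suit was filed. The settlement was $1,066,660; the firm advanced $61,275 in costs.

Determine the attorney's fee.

$254,000.00

Fee base is the gross recovery, $1,066,660; costs are reimbursed separately.
The matter settled after a demand letter but before suit was filed, so the 28.5% rate applies.
$1,066,660 × 28.5% = $303,998.10
$303,998.10 exceeds the $254,000 cap, so the fee is capped at $254,000.00.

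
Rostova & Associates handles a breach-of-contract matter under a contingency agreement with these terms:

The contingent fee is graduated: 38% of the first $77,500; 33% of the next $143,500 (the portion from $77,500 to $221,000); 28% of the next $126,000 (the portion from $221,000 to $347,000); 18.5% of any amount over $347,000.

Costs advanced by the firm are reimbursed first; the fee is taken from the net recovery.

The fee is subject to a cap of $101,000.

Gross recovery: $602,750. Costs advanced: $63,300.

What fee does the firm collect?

$101,000.00

Fee base (net of costs): $602,750 − $63,300 = $539,450
First $77,500 at 38% = $29,450.00
Next $143,500 at 33% = $47,355.00
Next $126,000 at 28% = $35,280.00
Remaining $192,450 at 18.5% = $35,603.25
Fee: $29,450.00 + $47,355.00 + $35,280.00 + $35,603.25 = $147,688.25
$147,688.25 exceeds the $101,000 cap, so the fee is capped at $101,000.00.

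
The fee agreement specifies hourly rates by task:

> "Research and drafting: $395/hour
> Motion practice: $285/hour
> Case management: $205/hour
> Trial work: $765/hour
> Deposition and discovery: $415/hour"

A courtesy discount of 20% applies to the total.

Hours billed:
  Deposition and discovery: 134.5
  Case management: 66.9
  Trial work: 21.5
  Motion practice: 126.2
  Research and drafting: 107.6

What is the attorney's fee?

$131,558.80

Research and drafting: 107.6 × $395 = $42,502.00
Motion practice: 126.2 × $285 = $35,967.00
Case management: 66.9 × $205 = $13,714.50
Trial work: 21.5 × $765 = $16,447.50
Deposition and discovery: 134.5 × $415 = $55,817.50
Subtotal: $164,448.50
Less 20% discount: −$32,889.70
Total: $164,448.50 − $32,889.70 = $131,558.80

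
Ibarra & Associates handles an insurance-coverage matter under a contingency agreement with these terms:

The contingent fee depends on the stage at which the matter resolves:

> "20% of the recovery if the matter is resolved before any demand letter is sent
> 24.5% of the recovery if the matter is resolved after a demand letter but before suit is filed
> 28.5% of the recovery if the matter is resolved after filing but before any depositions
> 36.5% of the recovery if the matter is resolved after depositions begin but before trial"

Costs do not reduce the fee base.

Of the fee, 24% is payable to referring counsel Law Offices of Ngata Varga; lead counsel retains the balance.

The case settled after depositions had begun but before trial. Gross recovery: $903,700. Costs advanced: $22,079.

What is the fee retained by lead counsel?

Fee base is the gross recovery, $903,700; costs are reimbursed separately.
The matter settled after depositions had begun but before trial, so the 36.5% rate applies.
$903,700 × 36.5% = $329,850.50
Referral share: 24% of $329,850.50 = $79,164.12; lead counsel retains $329,850.50 − $79,164.12 = $250,686.38.

$250,686.38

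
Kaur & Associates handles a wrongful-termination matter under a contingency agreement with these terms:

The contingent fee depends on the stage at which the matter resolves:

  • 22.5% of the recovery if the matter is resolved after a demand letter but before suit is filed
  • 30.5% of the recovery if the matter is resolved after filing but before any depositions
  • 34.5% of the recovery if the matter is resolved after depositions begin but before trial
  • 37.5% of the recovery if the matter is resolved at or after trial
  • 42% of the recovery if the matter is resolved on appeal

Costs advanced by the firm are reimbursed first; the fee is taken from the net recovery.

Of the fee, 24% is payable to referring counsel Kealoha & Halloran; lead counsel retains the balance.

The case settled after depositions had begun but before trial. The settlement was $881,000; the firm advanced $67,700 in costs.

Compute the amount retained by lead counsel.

Fee base (net of costs): $881,000 − $67,700 = $813,300
The matter settled after depositions had begun but before trial, so the 34.5% rate applies.
$813,300 × 34.5% = $280,588.50
Referral share: 24% of $280,588.50 = $67,341.24; lead counsel retains $280,588.50 − $67,341.24 = $213,247.26.

$213,247.26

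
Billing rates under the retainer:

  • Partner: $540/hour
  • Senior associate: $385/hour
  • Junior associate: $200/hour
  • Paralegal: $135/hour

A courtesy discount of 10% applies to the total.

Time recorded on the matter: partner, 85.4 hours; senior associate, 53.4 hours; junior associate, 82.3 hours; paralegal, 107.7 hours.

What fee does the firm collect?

$87,907.05

Partner: 85.4 × $540 = $46,116.00
Senior associate: 53.4 × $385 = $20,559.00
Junior associate: 82.3 × $200 = $16,460.00
Paralegal: 107.7 × $135 = $14,539.50
Subtotal: $97,674.50
Less 10% discount: −$9,767.45
Total: $97,674.50 − $9,767.45 = $87,907.05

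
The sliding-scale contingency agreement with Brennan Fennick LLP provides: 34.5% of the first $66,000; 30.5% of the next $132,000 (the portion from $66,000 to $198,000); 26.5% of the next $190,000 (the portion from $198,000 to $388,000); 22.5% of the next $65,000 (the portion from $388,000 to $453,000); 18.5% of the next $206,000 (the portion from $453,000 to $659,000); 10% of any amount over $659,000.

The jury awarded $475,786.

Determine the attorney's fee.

$132,220.41

First $66,000 at 34.5% = $22,770.00
Next $132,000 at 30.5% = $40,260.00
Next $190,000 at 26.5% = $50,350.00
Next $65,000 at 22.5% = $14,625.00
Remaining $22,786 at 18.5% = $4,215.41
Fee: $22,770.00 + $40,260.00 + $50,350.00 + $14,625.00 + $4,215.41 = $132,220.41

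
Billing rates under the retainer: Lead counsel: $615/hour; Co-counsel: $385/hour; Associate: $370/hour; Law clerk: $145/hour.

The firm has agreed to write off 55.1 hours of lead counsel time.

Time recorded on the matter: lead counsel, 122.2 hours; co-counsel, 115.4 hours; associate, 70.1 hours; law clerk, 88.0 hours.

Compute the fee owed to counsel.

$124,392.50

Lead counsel: 122.2 × $615 = $75,153.00
Co-counsel: 115.4 × $385 = $44,429.00
Associate: 70.1 × $370 = $25,937.00
Law clerk: 88.0 × $145 = $12,760.00
Subtotal: $158,279.00
Write-off: 55.1 × $615 = $33,886.50
Total: $158,279.00 − $33,886.50 = $124,392.50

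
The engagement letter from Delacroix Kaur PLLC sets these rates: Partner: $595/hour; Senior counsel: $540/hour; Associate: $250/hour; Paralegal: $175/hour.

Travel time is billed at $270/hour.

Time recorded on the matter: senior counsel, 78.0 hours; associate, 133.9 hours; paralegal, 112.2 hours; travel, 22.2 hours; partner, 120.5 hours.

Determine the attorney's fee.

$172,921.50

Partner: 120.5 × $595 = $71,697.50
Senior counsel: 78.0 × $540 = $42,120.00
Associate: 133.9 × $250 = $33,475.00
Paralegal: 112.2 × $175 = $19,635.00
Subtotal: $71,697.50 + $42,120.00 + $33,475.00 + $19,635.00 = $166,927.50
Travel: 22.2 × $270 = $5,994.00
Total: $166,927.50 + $5,994.00 = $172,921.50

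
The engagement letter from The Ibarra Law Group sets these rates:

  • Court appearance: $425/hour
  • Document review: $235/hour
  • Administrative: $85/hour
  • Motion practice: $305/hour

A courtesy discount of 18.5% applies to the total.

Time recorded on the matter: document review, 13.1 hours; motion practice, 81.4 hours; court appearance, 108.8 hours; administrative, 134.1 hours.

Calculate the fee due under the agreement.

Court appearance: 108.8 × $425 = $46,240.00
Document review: 13.1 × $235 = $3,078.50
Administrative: 134.1 × $85 = $11,398.50
Motion practice: 81.4 × $305 = $24,827.00
Subtotal: $85,544.00
Less 18.5% discount: −$15,825.64
Total: $85,544.00 − $15,825.64 = $69,718.36

$69,718.36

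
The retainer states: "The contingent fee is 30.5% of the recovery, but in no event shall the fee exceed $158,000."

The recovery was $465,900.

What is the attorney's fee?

30.5% of $465,900 = $142,099.50
That is under the $158,000 cap.

$142,099.50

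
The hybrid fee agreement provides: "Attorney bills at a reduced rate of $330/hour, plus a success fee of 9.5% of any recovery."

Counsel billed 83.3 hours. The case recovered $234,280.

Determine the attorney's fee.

$49,745.60

Hourly: 83.3 × $330 = $27,489.00
Success fee: 9.5% of $234,280 = $22,256.60
Total: $27,489.00 + $22,256.60 = $49,745.60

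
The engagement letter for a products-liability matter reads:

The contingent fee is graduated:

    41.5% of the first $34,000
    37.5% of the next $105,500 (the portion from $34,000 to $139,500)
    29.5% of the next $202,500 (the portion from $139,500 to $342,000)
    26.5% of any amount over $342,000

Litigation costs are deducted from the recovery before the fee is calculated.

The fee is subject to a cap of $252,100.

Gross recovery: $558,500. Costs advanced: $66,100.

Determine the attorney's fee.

$153,266.00

Fee base (net of costs): $558,500 − $66,100 = $492,400
First $34,000 at 41.5% = $14,110.00
Next $105,500 at 37.5% = $39,562.50
Next $202,500 at 29.5% = $59,737.50
Remaining $150,400 at 26.5% = $39,856.00
Fee: $14,110.00 + $39,562.50 + $59,737.50 + $39,856.00 = $153,266.00
$153,266.00 is under the $252,100 cap.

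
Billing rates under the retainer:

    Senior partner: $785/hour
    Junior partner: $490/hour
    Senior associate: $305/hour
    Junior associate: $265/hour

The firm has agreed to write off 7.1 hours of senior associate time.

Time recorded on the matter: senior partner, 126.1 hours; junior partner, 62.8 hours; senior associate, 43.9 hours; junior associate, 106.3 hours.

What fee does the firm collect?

Senior partner: 126.1 × $785 = $98,988.50
Junior partner: 62.8 × $490 = $30,772.00
Senior associate: 43.9 × $305 = $13,389.50
Junior associate: 106.3 × $265 = $28,169.50
Subtotal: $171,319.50
Write-off: 7.1 × $305 = $2,165.50
Total: $171,319.50 − $2,165.50 = $169,154.00

$169,154.00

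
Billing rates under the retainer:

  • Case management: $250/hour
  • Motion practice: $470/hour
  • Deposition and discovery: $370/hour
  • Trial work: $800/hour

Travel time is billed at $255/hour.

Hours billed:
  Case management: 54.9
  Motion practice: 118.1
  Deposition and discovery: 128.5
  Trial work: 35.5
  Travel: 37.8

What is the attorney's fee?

$154,816.00

Case management: 54.9 × $250 = $13,725.00
Motion practice: 118.1 × $470 = $55,507.00
Deposition and discovery: 128.5 × $370 = $47,545.00
Trial work: 35.5 × $800 = $28,400.00
Subtotal: $13,725.00 + $55,507.00 + $47,545.00 + $28,400.00 = $145,177.00
Travel: 37.8 × $255 = $9,639.00
Total: $145,177.00 + $9,639.00 = $154,816.00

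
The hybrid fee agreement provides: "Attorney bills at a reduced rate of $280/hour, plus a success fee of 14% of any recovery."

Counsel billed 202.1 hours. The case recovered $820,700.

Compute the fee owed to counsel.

Hourly: 202.1 × $280 = $56,588.00
Success fee: 14% of $820,700 = $114,898.00
Total: $56,588.00 + $114,898.00 = $171,486.00

$171,486.00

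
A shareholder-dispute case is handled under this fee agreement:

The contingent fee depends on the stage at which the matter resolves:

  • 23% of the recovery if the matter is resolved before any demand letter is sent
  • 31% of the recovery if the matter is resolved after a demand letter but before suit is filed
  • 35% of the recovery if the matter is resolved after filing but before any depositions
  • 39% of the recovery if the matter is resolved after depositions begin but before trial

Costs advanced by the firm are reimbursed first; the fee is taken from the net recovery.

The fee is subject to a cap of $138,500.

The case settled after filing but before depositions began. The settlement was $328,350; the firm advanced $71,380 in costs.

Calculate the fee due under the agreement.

$89,939.50

Fee base (net of costs): $328,350 − $71,380 = $256,970
The matter settled after filing but before depositions began, so the 35% rate applies.
$256,970 × 35% = $89,939.50
$89,939.50 is under the $138,500 cap.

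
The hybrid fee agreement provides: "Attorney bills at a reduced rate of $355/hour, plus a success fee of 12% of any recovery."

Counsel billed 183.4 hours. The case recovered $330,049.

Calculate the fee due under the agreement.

$104,712.88

Hourly: 183.4 × $355 = $65,107.00
Success fee: 12% of $330,049 = $39,605.88
Total: $65,107.00 + $39,605.88 = $104,712.88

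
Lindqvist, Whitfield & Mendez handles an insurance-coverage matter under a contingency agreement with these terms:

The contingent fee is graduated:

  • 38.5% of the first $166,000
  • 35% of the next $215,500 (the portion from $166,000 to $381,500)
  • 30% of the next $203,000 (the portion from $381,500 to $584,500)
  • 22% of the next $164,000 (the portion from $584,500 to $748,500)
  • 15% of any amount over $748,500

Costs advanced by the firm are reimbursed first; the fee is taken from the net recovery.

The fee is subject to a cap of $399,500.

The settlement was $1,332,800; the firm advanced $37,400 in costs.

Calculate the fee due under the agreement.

Fee base (net of costs): $1,332,800 − $37,400 = $1,295,400
First $166,000 at 38.5% = $63,910.00
Next $215,500 at 35% = $75,425.00
Next $203,000 at 30% = $60,900.00
Next $164,000 at 22% = $36,080.00
Remaining $546,900 at 15% = $82,035.00
Fee: $63,910.00 + $75,425.00 + $60,900.00 + $36,080.00 + $82,035.00 = $318,350.00
$318,350.00 is under the $399,500 cap.

$318,350.00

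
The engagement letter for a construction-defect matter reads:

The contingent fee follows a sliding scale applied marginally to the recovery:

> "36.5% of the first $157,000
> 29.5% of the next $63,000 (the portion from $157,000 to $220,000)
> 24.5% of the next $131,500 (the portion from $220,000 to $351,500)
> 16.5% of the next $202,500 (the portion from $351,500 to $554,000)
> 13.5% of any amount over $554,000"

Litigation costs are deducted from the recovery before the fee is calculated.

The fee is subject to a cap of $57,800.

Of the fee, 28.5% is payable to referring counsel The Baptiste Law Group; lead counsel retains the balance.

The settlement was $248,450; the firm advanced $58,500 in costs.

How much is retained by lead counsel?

Fee base (net of costs): $248,450 − $58,500 = $189,950
First $157,000 at 36.5% = $57,305.00
Remaining $32,950 at 29.5% = $9,720.25
Fee: $57,305.00 + $9,720.25 = $67,025.25
$67,025.25 exceeds the $57,800 cap, so the fee is capped at $57,800.00.
Referral share: 28.5% of $57,800.00 = $16,473.00; lead counsel retains $57,800.00 − $16,473.00 = $41,327.00.

$41,327.00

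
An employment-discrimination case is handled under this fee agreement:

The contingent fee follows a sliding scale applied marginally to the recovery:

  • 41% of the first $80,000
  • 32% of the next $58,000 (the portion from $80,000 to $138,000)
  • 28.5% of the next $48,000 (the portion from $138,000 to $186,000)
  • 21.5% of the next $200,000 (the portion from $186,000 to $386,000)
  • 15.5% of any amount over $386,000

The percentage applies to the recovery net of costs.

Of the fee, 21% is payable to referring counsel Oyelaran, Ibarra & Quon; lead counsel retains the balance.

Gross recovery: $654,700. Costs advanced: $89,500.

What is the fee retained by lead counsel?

$107,294.64

Fee base (net of costs): $654,700 − $89,500 = $565,200
First $80,000 at 41% = $32,800.00
Next $58,000 at 32% = $18,560.00
Next $48,000 at 28.5% = $13,680.00
Next $200,000 at 21.5% = $43,000.00
Remaining $179,200 at 15.5% = $27,776.00
Fee: $32,800.00 + $18,560.00 + $13,680.00 + $43,000.00 + $27,776.00 = $135,816.00
Referral share: 21% of $135,816.00 = $28,521.36; lead counsel retains $135,816.00 − $28,521.36 = $107,294.64.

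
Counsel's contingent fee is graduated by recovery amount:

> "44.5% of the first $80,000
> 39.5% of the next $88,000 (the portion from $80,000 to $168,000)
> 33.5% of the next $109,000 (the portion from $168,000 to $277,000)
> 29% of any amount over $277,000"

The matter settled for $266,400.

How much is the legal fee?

$103,324.00

First $80,000 at 44.5% = $35,600.00
Next $88,000 at 39.5% = $34,760.00
Remaining $98,400 at 33.5% = $32,964.00
Fee: $35,600.00 + $34,760.00 + $32,964.00 = $103,324.00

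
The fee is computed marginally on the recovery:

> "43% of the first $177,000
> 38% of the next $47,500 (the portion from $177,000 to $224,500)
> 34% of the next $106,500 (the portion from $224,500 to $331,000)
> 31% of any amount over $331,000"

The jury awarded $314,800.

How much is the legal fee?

First $177,000 at 43% = $76,110.00
Next $47,500 at 38% = $18,050.00
Remaining $90,300 at 34% = $30,702.00
Fee: $76,110.00 + $18,050.00 + $30,702.00 = $124,862.00

$124,862.00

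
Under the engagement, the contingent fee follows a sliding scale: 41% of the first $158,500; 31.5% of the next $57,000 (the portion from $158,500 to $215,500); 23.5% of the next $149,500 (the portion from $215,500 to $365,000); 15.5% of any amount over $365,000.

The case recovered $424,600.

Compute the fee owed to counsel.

First $158,500 at 41% = $64,985.00
Next $57,000 at 31.5% = $17,955.00
Next $149,500 at 23.5% = $35,132.50
Remaining $59,600 at 15.5% = $9,238.00
Fee: $64,985.00 + $17,955.00 + $35,132.50 + $9,238.00 = $127,310.50

$127,310.50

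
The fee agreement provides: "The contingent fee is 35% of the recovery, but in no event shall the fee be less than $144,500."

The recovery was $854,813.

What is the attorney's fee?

35% of $854,813 = $299,184.55
That exceeds the $144,500 minimum.

$299,184.55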